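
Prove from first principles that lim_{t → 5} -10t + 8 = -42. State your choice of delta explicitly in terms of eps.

Suppose eps > 0. We need delta > 0 so that 0 < |t − 5| < delta implies |(-10t + 8) + 42| < eps.
|(-10t + 8) + 42| = |-10t + 50| = 10|t − 5|.
Thus it suffices that |t − 5| < eps/10.
Take delta = eps/10. If 0 < |t − 5| < delta then |(-10t + 8) + 42| = 10|t − 5| < 10·(eps/10) = eps.

delta = eps/10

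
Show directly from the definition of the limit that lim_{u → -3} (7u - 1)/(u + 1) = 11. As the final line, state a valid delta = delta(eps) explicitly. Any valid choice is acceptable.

Suppose eps > 0. We want delta > 0 with 0 < |u + 3| < delta ⇒ |(7u - 1)/(u + 1) − 11| < eps.
Combining over a common denominator, (7u - 1)/(u + 1) − 11 = [(7u - 1)·(-2) − (-22)·(u + 1)] / [(-2)·(u + 1)] = 8(u + 3) / ((-2)(u + 1)).
So |(7u - 1)/(u + 1) − 11| = 8|u + 3| / (2·|u + 1|).
Restrict delta ≤ 1. Then |u + 3| < 1 gives |u + 1| = |(u + 3) + (-2)| ≥ 2 − 1 = 1.
Hence |(7u - 1)/(u + 1) − 11| < 8|u + 3|/(2·1) = 4|u + 3|, which is < eps once |u + 3| < (1/4)eps.
Take delta = min(1, (1/4)eps). Then 0 < |u + 3| < delta forces both bounds, so |(7u - 1)/(u + 1) − 11| < eps.

delta = min(1, (1/4)eps)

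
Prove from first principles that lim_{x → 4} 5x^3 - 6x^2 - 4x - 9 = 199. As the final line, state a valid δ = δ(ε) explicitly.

δ = min(1, ε/247)

Let ε > 0 be given. We want δ > 0 such that 0 < |x − 4| < δ implies |(5x^3 - 6x^2 - 4x - 9) − 199| < ε.
(5x^3 - 6x^2 - 4x - 9) − 199 = 5x^3 - 6x^2 - 4x - 208 = (x − 4)(5x^2 + 14x + 52).
So |(5x^3 - 6x^2 - 4x - 9) − 199| = |x − 4|·|5x^2 + 14x + 52|.
Require δ ≤ 1. Then |x − 4| < 1 gives |x| < 5, and by the triangle inequality |5x^2 + 14x + 52| ≤ 5·5^2 + 14·5 + 52 = 247.
Hence |(5x^3 - 6x^2 - 4x - 9) − 199| ≤ 247|x − 4| < ε provided |x − 4| < ε/247.
Choosing δ = min(1, ε/247) ensures both conditions, hence |(5x^3 - 6x^2 - 4x - 9) − 199| < ε.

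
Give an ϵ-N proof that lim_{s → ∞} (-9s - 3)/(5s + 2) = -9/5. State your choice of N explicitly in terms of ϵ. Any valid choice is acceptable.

N = (3/25)/ϵ

Fix ϵ > 0. We seek N > 0 such that s > N implies |(-9s - 3)/(5s + 2) + 9/5| < ϵ.
(-9s - 3)/(5s + 2) + 9/5 = (5(-9s - 3) − (-9)(5s + 2)) / (5(5s + 2)) = 3/(5(5s + 2)).
For s > 0 we have 5s + 2 > 5s, so |(-9s - 3)/(5s + 2) + 9/5| = 3/(5(5s + 2)) < 3/(5·5s) = (3/25)/s.
Thus |(-9s - 3)/(5s + 2) + 9/5| < ϵ whenever s > (3/25)/ϵ.
Take N = (3/25)/ϵ. If s > N then |(-9s - 3)/(5s + 2) + 9/5| < (3/25)/s < ϵ.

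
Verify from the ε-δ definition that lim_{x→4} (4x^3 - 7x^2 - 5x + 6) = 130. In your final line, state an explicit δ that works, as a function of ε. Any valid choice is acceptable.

δ = min(1, ε/176)

Let ε > 0. We want δ > 0 such that 0 < |x − 4| < δ implies |(4x^3 - 7x^2 - 5x + 6) − 130| < ε.
(4x^3 - 7x^2 - 5x + 6) − 130 = 4x^3 - 7x^2 - 5x - 124 = (x − 4)(4x^2 + 9x + 31).
So |(4x^3 - 7x^2 - 5x + 6) − 130| = |x − 4|·|4x^2 + 9x + 31|.
Assume first that |x − 4| < 1, so |x| < 5. Then |4x^2 + 9x + 31| ≤ 4·5^2 + 9·5 + 31 = 176.
Hence |(4x^3 - 7x^2 - 5x + 6) − 130| ≤ 176|x − 4| < ε provided |x − 4| < ε/176.
Take δ = min(1, ε/176). Then 0 < |x − 4| < δ gives both |x − 4| < 1 and |x − 4| < ε/176, so |(4x^3 - 7x^2 - 5x + 6) − 130| < ε.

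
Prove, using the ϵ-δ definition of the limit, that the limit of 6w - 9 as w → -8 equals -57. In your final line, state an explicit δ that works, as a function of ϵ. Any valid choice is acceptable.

δ = ϵ/6

Let ϵ > 0 be given. We need δ > 0 so that 0 < |w + 8| < δ implies |(6w - 9) + 57| < ϵ.
Since (6w - 9) + 57 = 6(w + 8), we have |(6w - 9) + 57| = 6|w + 8|.
Thus it suffices that |w + 8| < ϵ/6.
Take δ = ϵ/6. If 0 < |w + 8| < δ then |(6w - 9) + 57| = 6|w + 8| < 6·(ϵ/6) = ϵ.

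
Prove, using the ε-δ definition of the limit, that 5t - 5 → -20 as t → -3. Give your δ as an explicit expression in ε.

Suppose ε > 0. We need δ > 0 so that 0 < |t + 3| < δ implies |(5t - 5) + 20| < ε.
Since (5t - 5) + 20 = 5(t + 3), we have |(5t - 5) + 20| = 5|t + 3|.
So 5|t + 3| < ε exactly when |t + 3| < ε/5.
Choosing δ = ε/5 gives |(5t - 5) + 20| = 5|t + 3| < ε whenever |t + 3| < δ.

δ = ε/5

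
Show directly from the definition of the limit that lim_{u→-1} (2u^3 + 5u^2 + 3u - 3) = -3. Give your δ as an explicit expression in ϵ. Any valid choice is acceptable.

Fix ϵ > 0. We want δ > 0 such that 0 < |u + 1| < δ implies |(2u^3 + 5u^2 + 3u - 3) + 3| < ϵ.
(2u^3 + 5u^2 + 3u - 3) + 3 = 2u^3 + 5u^2 + 3u = (u + 1)(2u^2 + 3u).
So |(2u^3 + 5u^2 + 3u - 3) + 3| = |u + 1|·|2u^2 + 3u|.
Require δ ≤ 1. Then |u + 1| < 1 gives |u| < 2, and by the triangle inequality |2u^2 + 3u| ≤ 2·2^2 + 3·2 = 14.
Hence |(2u^3 + 5u^2 + 3u - 3) + 3| ≤ 14|u + 1| < ϵ provided |u + 1| < ϵ/14.
Take δ = min(1, ϵ/14). Then 0 < |u + 1| < δ gives both |u + 1| < 1 and |u + 1| < ϵ/14, so |(2u^3 + 5u^2 + 3u - 3) + 3| < ϵ.

δ = min(1, ϵ/14)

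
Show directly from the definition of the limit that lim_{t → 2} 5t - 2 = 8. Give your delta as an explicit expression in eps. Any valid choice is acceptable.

Fix eps > 0. We need delta > 0 so that 0 < |t − 2| < delta implies |(5t - 2) − 8| < eps.
Since (5t - 2) − 8 = 5(t − 2), we have |(5t - 2) − 8| = 5|t − 2|.
So 5|t − 2| < eps exactly when |t − 2| < eps/5.
Take delta = eps/5. If 0 < |t − 2| < delta then |(5t - 2) − 8| = 5|t − 2| < 5·(eps/5) = eps.

delta = eps/5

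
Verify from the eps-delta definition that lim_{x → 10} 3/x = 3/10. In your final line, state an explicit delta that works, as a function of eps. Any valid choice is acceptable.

delta = min(5, (50/3)eps)

Fix eps > 0. We seek delta > 0 such that 0 < |x − 10| < delta implies |3/x − (3/10)| < eps.
|3/x − (3/10)| = 3·|10 − x|/(10·|x|) = 3|x − 10|/(10|x|).
Restrict delta ≤ 5. Then |x − 10| < 5 gives |x| > 5, so 10|x| > 50.
Then |3/x − (3/10)| < 3|x − 10|/50, which is < eps when |x − 10| < (50/3)eps.
Take delta = min(5, (50/3)eps). Then 0 < |x − 10| < delta gives both |x − 10| < 5 and |x − 10| < (50/3)eps, so |3/x − (3/10)| < eps.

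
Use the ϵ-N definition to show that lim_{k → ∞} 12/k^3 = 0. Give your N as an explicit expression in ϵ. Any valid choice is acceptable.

N = (12/ϵ)^{1/3}

Let ϵ > 0. For k ≥ 1, |12/k^3 − 0| = 12/k^3.
12/k^3 < ϵ ⇔ k^3 > 12/ϵ ⇔ k > (12/ϵ)^{1/3}.
Take N = (12/ϵ)^{1/3}. Then k > N implies 12/k^3 < ϵ.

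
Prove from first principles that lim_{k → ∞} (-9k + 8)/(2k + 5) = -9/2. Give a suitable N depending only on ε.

Let ε > 0 be given. For k ≥ 1, |(-9k + 8)/(2k + 5) + 9/2| = |61|/(2(2k + 5)) = 61/(2(2k + 5)).
Since 2k + 5 ≥ 2k for k ≥ 1, this is ≤ 61/(2·2k) = (61/4)/k.
So |(-9k + 8)/(2k + 5) + 9/2| < ε whenever k > (61/4)/ε.
Take N = (61/4)/ε. If k > N then |(-9k + 8)/(2k + 5) + 9/2| ≤ (61/4)/k < ε.

N = (61/4)/ε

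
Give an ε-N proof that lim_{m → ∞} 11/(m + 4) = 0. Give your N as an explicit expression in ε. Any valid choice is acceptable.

Suppose ε > 0. For m ≥ 1, |11/(m + 4) − 0| = 11/(m + 4) ≤ 11/m.
We need 11/m < ε, i.e. m > 11/ε.
Take N = 11/ε. If m > N then |11/(m + 4)| ≤ 11/m < ε.

N = 11/ε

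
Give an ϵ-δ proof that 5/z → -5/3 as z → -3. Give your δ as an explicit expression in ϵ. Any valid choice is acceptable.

Suppose ϵ > 0. We seek δ > 0 such that 0 < |z + 3| < δ implies |5/z + 5/3| < ϵ.
|5/z + 5/3| = 5·|-3 − z|/(3·|z|) = 5|z + 3|/(3|z|).
Restrict δ ≤ 3/2. Then |z + 3| < 3/2 gives |z| > 3/2, so 3|z| > 9/2.
Then |5/z + 5/3| < 5|z + 3|/(9/2), which is < ϵ when |z + 3| < (9/10)ϵ.
Take δ = min(3/2, (9/10)ϵ). Then 0 < |z + 3| < δ gives both |z + 3| < 3/2 and |z + 3| < (9/10)ϵ, so |5/z + 5/3| < ϵ.

δ = min(3/2, (9/10)ϵ)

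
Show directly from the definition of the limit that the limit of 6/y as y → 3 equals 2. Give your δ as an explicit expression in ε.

δ = min(3/2, (3/4)ε)

Suppose ε > 0. We seek δ > 0 such that 0 < |y − 3| < δ implies |6/y − 2| < ε.
|6/y − 2| = 6·|3 − y|/(3·|y|) = 6|y − 3|/(3|y|).
Require δ ≤ 3/2 so that |y| > 3 − 3/2 = 3/2, hence 3|y| > 9/2.
Then |6/y − 2| < 6|y − 3|/(9/2), which is < ε when |y − 3| < (3/4)ε.
Take δ = min(3/2, (3/4)ε). Then 0 < |y − 3| < δ gives both |y − 3| < 3/2 and |y − 3| < (3/4)ε, so |6/y − 2| < ε.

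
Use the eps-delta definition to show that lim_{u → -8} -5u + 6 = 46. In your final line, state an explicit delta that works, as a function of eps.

Suppose eps > 0. We need delta > 0 so that 0 < |u + 8| < delta implies |(-5u + 6) − 46| < eps.
Since (-5u + 6) − 46 = -5(u + 8), we have |(-5u + 6) − 46| = 5|u + 8|.
So 5|u + 8| < eps exactly when |u + 8| < eps/5.
Take delta = eps/5. If 0 < |u + 8| < delta then |(-5u + 6) − 46| = 5|u + 8| < 5·(eps/5) = eps.

delta = eps/5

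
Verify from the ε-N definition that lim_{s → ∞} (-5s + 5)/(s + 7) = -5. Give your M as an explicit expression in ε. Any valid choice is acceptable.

M = 40/ε

Let ε > 0. We seek M > 0 such that s > M implies |(-5s + 5)/(s + 7) + 5| < ε.
(-5s + 5)/(s + 7) + 5 = ((-5s + 5) − (-5)(s + 7)) / ((s + 7)) = 40/((s + 7)).
For s > 0 we have s + 7 > s, so |(-5s + 5)/(s + 7) + 5| = 40/((s + 7)) < 40/(s) = 40/s.
Thus |(-5s + 5)/(s + 7) + 5| < ε whenever s > 40/ε.
Take M = 40/ε. If s > M then |(-5s + 5)/(s + 7) + 5| < 40/s < ε.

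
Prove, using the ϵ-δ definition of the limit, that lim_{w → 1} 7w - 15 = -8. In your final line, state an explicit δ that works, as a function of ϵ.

Fix ϵ > 0. We need δ > 0 so that 0 < |w − 1| < δ implies |(7w - 15) + 8| < ϵ.
|(7w - 15) + 8| = |7w - 7| = 7|w − 1|.
Thus it suffices that |w − 1| < ϵ/7.
Take δ = ϵ/7. If 0 < |w − 1| < δ then |(7w - 15) + 8| = 7|w − 1| < 7·(ϵ/7) = ϵ.

δ = ϵ/7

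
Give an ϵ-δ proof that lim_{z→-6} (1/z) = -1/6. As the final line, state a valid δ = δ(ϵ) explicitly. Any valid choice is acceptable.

Suppose ϵ > 0. We seek δ > 0 such that 0 < |z + 6| < δ implies |1/z + 1/6| < ϵ.
|1/z + 1/6| = |-6 − z|/(6·|z|) = |z + 6|/(6|z|).
Restrict δ ≤ 3. Then |z + 6| < 3 gives |z| > 3, so 6|z| > 18.
Then |1/z + 1/6| < |z + 6|/18, which is < ϵ when |z + 6| < 18ϵ.
Take δ = min(3, 18ϵ). Then 0 < |z + 6| < δ gives both |z + 6| < 3 and |z + 6| < 18ϵ, so |1/z + 1/6| < ϵ.

δ = min(3, 18ϵ)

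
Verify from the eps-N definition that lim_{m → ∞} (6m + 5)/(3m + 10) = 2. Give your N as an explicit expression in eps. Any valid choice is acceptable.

Let eps > 0 be given. For m ≥ 1, |(6m + 5)/(3m + 10) − 2| = |-45|/(3(3m + 10)) = 45/(3(3m + 10)).
Since 3m + 10 ≥ 3m for m ≥ 1, this is ≤ 45/(3·3m) = 5/m.
So |(6m + 5)/(3m + 10) − 2| < eps whenever m > 5/eps.
Take N = 5/eps. If m > N then |(6m + 5)/(3m + 10) − 2| ≤ 5/m < eps.

N = 5/eps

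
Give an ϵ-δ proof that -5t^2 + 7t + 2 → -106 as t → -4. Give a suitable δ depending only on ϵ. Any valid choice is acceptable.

δ = min(1, ϵ/52)

Let ϵ > 0 be given. We want δ > 0 such that 0 < |t + 4| < δ implies |(-5t^2 + 7t + 2) + 106| < ϵ.
(-5t^2 + 7t + 2) + 106 = -5t^2 + 7t + 108 = (t + 4)(-5t + 27).
So |(-5t^2 + 7t + 2) + 106| = |t + 4|·|-5t + 27|.
Require δ ≤ 1. Then |t + 4| < 1 gives |t| < 5, and by the triangle inequality |-5t + 27| ≤ 5·5 + 27 = 52.
Hence |(-5t^2 + 7t + 2) + 106| ≤ 52|t + 4| < ϵ provided |t + 4| < ϵ/52.
Choosing δ = min(1, ϵ/52) ensures both conditions, hence |(-5t^2 + 7t + 2) + 106| < ϵ.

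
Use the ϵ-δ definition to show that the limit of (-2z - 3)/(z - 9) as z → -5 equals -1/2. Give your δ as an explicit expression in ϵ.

δ = min(7, (14/3)ϵ)

Let ϵ > 0 be given. We want δ > 0 with 0 < |z + 5| < δ ⇒ |(-2z - 3)/(z - 9) + 1/2| < ϵ.
Combining over a common denominator, (-2z - 3)/(z - 9) + 1/2 = [(-2z - 3)·(-14) − 7·(z - 9)] / [(-14)·(z - 9)] = 21(z + 5) / ((-14)(z - 9)).
So |(-2z - 3)/(z - 9) + 1/2| = 21|z + 5| / (14·|z − 9|).
Require δ ≤ 7, so |z − 9| ≥ |-14| − |z + 5| > 14 − 7 = 7.
Hence |(-2z - 3)/(z - 9) + 1/2| < 21|z + 5|/(14·7) = (3/14)|z + 5|, which is < ϵ once |z + 5| < (14/3)ϵ.
Take δ = min(7, (14/3)ϵ). Then 0 < |z + 5| < δ forces both bounds, so |(-2z - 3)/(z - 9) + 1/2| < ϵ.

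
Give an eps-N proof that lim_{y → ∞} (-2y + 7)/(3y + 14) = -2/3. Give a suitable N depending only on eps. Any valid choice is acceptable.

Let eps > 0 be given. We seek N > 0 such that y > N implies |(-2y + 7)/(3y + 14) + 2/3| < eps.
(-2y + 7)/(3y + 14) + 2/3 = (3(-2y + 7) − (-2)(3y + 14)) / (3(3y + 14)) = 49/(3(3y + 14)).
For y > 0 we have 3y + 14 > 3y, so |(-2y + 7)/(3y + 14) + 2/3| = 49/(3(3y + 14)) < 49/(3·3y) = (49/9)/y.
Thus |(-2y + 7)/(3y + 14) + 2/3| < eps whenever y > (49/9)/eps.
Take N = (49/9)/eps. If y > N then |(-2y + 7)/(3y + 14) + 2/3| < (49/9)/y < eps.

N = (49/9)/eps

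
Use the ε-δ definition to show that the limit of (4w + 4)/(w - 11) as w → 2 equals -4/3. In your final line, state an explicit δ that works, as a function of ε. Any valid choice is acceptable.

Fix ε > 0. We want δ > 0 with 0 < |w − 2| < δ ⇒ |(4w + 4)/(w - 11) + 4/3| < ε.
Combining over a common denominator, (4w + 4)/(w - 11) + 4/3 = [(4w + 4)·(-9) − 12·(w - 11)] / [(-9)·(w - 11)] = -48(w − 2) / ((-9)(w - 11)).
So |(4w + 4)/(w - 11) + 4/3| = 48|w − 2| / (9·|w − 11|).
Require δ ≤ 9/2, so |w − 11| ≥ |-9| − |w − 2| > 9 − 9/2 = 9/2.
Hence |(4w + 4)/(w - 11) + 4/3| < 48|w − 2|/(9·(9/2)) = (32/27)|w − 2|, which is < ε once |w − 2| < (27/32)ε.
Take δ = min(9/2, (27/32)ε). Then 0 < |w − 2| < δ forces both bounds, so |(4w + 4)/(w - 11) + 4/3| < ε.

δ = min(9/2, (27/32)ε)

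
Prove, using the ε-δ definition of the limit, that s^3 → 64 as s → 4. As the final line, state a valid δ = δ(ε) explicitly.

Let ε > 0 be given. We seek δ > 0 with 0 < |s − 4| < δ ⇒ |s^3 − 64| < ε.
Factor: s^3 − 64 = (s − 4)(s^2 + 4s + 16), so |s^3 − 64| = |s − 4|·|s^2 + 4s + 16|.
Impose δ ≤ 1 so that |s| < 5; then |s^2 + 4s + 16| ≤ 61.
Hence |s^3 − 64| ≤ 61|s − 4|, which is < ε once |s − 4| < ε/61.
Take δ = min(1, ε/61). If 0 < |s − 4| < δ then both bounds hold and |s^3 − 64| ≤ 61|s − 4| < 61·(ε/61) = ε.

δ = min(1, ε/61)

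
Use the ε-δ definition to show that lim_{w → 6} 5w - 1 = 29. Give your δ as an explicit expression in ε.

Fix ε > 0. We need δ > 0 so that 0 < |w − 6| < δ implies |(5w - 1) − 29| < ε.
|(5w - 1) − 29| = |5w - 30| = 5|w − 6|.
So 5|w − 6| < ε exactly when |w − 6| < ε/5.
Choosing δ = ε/5 gives |(5w - 1) − 29| = 5|w − 6| < ε whenever |w − 6| < δ.

δ = ε/5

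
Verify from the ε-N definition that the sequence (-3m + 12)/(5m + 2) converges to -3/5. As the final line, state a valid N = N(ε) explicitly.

Fix ε > 0. For m ≥ 1, |(-3m + 12)/(5m + 2) + 3/5| = |66|/(5(5m + 2)) = 66/(5(5m + 2)).
Since 5m + 2 ≥ 5m for m ≥ 1, this is ≤ 66/(5·5m) = (66/25)/m.
So |(-3m + 12)/(5m + 2) + 3/5| < ε whenever m > (66/25)/ε.
Take N = (66/25)/ε. If m > N then |(-3m + 12)/(5m + 2) + 3/5| ≤ (66/25)/m < ε.

N = (66/25)/ε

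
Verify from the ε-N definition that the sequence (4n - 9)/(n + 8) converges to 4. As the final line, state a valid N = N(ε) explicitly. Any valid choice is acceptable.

Suppose ε > 0. For n ≥ 1, |(4n - 9)/(n + 8) − 4| = |-41|/((n + 8)) = 41/((n + 8)).
Since n + 8 ≥ n for n ≥ 1, this is ≤ 41/(n) = 41/n.
So |(4n - 9)/(n + 8) − 4| < ε whenever n > 41/ε.
Take N = 41/ε. If n > N then |(4n - 9)/(n + 8) − 4| ≤ 41/n < ε.

N = 41/ε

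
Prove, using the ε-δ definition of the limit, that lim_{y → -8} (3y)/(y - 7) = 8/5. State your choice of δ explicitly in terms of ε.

δ = min(15/2, (75/14)ε)

Fix ε > 0. We want δ > 0 with 0 < |y + 8| < δ ⇒ |(3y)/(y - 7) − (8/5)| < ε.
Combining over a common denominator, (3y)/(y - 7) − (8/5) = [(3y)·(-15) − (-24)·(y - 7)] / [(-15)·(y - 7)] = -21(y + 8) / ((-15)(y - 7)).
So |(3y)/(y - 7) − (8/5)| = 21|y + 8| / (15·|y − 7|).
Restrict δ ≤ 15/2. Then |y + 8| < 15/2 gives |y − 7| = |(y + 8) + (-15)| ≥ 15 − 15/2 = 15/2.
Hence |(3y)/(y - 7) − (8/5)| < 21|y + 8|/(15·(15/2)) = (14/75)|y + 8|, which is < ε once |y + 8| < (75/14)ε.
Take δ = min(15/2, (75/14)ε). Then 0 < |y + 8| < δ forces both bounds, so |(3y)/(y - 7) − (8/5)| < ε.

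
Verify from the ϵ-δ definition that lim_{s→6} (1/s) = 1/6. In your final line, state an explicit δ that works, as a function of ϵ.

δ = min(3, 18ϵ)

Suppose ϵ > 0. We seek δ > 0 such that 0 < |s − 6| < δ implies |1/s − (1/6)| < ϵ.
|1/s − (1/6)| = |6 − s|/(6·|s|) = |s − 6|/(6|s|).
Restrict δ ≤ 3. Then |s − 6| < 3 gives |s| > 3, so 6|s| > 18.
Then |1/s − (1/6)| < |s − 6|/18, which is < ϵ when |s − 6| < 18ϵ.
Take δ = min(3, 18ϵ). Then 0 < |s − 6| < δ gives both |s − 6| < 3 and |s − 6| < 18ϵ, so |1/s − (1/6)| < ϵ.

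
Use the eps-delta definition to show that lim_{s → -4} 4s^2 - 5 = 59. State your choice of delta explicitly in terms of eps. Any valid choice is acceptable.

Let eps > 0 be given. We want delta > 0 such that 0 < |s + 4| < delta implies |(4s^2 - 5) − 59| < eps.
(4s^2 - 5) − 59 = 4s^2 - 64 = (s + 4)(4s - 16).
So |(4s^2 - 5) − 59| = |s + 4|·|4s - 16|.
Require delta ≤ 2. Then |s + 4| < 2 gives |s| < 6, and by the triangle inequality |4s - 16| ≤ 4·6 + 16 = 40.
Hence |(4s^2 - 5) − 59| ≤ 40|s + 4| < eps provided |s + 4| < eps/40.
Choosing delta = min(2, eps/40) ensures both conditions, hence |(4s^2 - 5) − 59| < eps.

delta = min(2, eps/40)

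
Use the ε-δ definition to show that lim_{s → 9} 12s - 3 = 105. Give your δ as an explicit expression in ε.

δ = ε/12

Suppose ε > 0. We need δ > 0 so that 0 < |s − 9| < δ implies |(12s - 3) − 105| < ε.
Since (12s - 3) − 105 = 12(s − 9), we have |(12s - 3) − 105| = 12|s − 9|.
So 12|s − 9| < ε exactly when |s − 9| < ε/12.
Take δ = ε/12. If 0 < |s − 9| < δ then |(12s - 3) − 105| = 12|s − 9| < 12·(ε/12) = ε.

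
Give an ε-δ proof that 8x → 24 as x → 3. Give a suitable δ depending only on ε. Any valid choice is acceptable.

δ = ε/8

Let ε > 0. We need δ > 0 so that 0 < |x − 3| < δ implies |(8x) − 24| < ε.
|(8x) − 24| = |8x - 24| = 8|x − 3|.
Thus it suffices that |x − 3| < ε/8.
Choosing δ = ε/8 gives |(8x) − 24| = 8|x − 3| < ε whenever |x − 3| < δ.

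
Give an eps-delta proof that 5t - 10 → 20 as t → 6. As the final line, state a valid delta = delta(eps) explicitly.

delta = eps/5

Let eps > 0 be given. We need delta > 0 so that 0 < |t − 6| < delta implies |(5t - 10) − 20| < eps.
Since (5t - 10) − 20 = 5(t − 6), we have |(5t - 10) − 20| = 5|t − 6|.
So 5|t − 6| < eps exactly when |t − 6| < eps/5.
Take delta = eps/5. If 0 < |t − 6| < delta then |(5t - 10) − 20| = 5|t − 6| < 5·(eps/5) = eps.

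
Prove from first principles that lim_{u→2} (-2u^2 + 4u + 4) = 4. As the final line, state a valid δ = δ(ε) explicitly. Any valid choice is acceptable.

δ = min(1, ε/6)

Let ε > 0. We want δ > 0 such that 0 < |u − 2| < δ implies |(-2u^2 + 4u + 4) − 4| < ε.
(-2u^2 + 4u + 4) − 4 = -2u^2 + 4u = (u − 2)(-2u).
So |(-2u^2 + 4u + 4) − 4| = |u − 2|·|-2u|.
Require δ ≤ 1. Then |u − 2| < 1 gives |u| < 3, and by the triangle inequality |-2u| ≤ 2·3 = 6.
Hence |(-2u^2 + 4u + 4) − 4| ≤ 6|u − 2| < ε provided |u − 2| < ε/6.
Take δ = min(1, ε/6). Then 0 < |u − 2| < δ gives both |u − 2| < 1 and |u − 2| < ε/6, so |(-2u^2 + 4u + 4) − 4| < ε.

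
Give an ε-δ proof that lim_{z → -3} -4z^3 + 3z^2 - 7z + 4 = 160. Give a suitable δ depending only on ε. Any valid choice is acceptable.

δ = min(1, ε/176)

Suppose ε > 0. We want δ > 0 such that 0 < |z + 3| < δ implies |(-4z^3 + 3z^2 - 7z + 4) − 160| < ε.
(-4z^3 + 3z^2 - 7z + 4) − 160 = -4z^3 + 3z^2 - 7z - 156 = (z + 3)(-4z^2 + 15z - 52).
So |(-4z^3 + 3z^2 - 7z + 4) − 160| = |z + 3|·|-4z^2 + 15z - 52|.
Require δ ≤ 1. Then |z + 3| < 1 gives |z| < 4, and by the triangle inequality |-4z^2 + 15z - 52| ≤ 4·4^2 + 15·4 + 52 = 176.
Hence |(-4z^3 + 3z^2 - 7z + 4) − 160| ≤ 176|z + 3| < ε provided |z + 3| < ε/176.
Take δ = min(1, ε/176). Then 0 < |z + 3| < δ gives both |z + 3| < 1 and |z + 3| < ε/176, so |(-4z^3 + 3z^2 - 7z + 4) − 160| < ε.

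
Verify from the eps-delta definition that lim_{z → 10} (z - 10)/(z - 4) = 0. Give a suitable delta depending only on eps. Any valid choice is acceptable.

Let eps > 0 be given. We want delta > 0 with 0 < |z − 10| < delta ⇒ |(z - 10)/(z - 4) − 0| < eps.
Combining over a common denominator, (z - 10)/(z - 4) − 0 = [(z - 10)·6 − 0·(z - 4)] / [6·(z - 4)] = 6(z − 10) / (6(z - 4)).
So |(z - 10)/(z - 4) − 0| = 6|z − 10| / (6·|z − 4|).
Restrict delta ≤ 3. Then |z − 10| < 3 gives |z − 4| = |(z − 10) + 6| ≥ 6 − 3 = 3.
Hence |(z - 10)/(z - 4) − 0| < 6|z − 10|/(6·3) = (1/3)|z − 10|, which is < eps once |z − 10| < 3eps.
Take delta = min(3, 3eps). Then 0 < |z − 10| < delta forces both bounds, so |(z - 10)/(z - 4) − 0| < eps.

delta = min(3, 3eps)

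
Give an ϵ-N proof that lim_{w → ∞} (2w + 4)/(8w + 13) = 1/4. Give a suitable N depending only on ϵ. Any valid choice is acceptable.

Suppose ϵ > 0. We seek N > 0 such that w > N implies |(2w + 4)/(8w + 13) − (1/4)| < ϵ.
(2w + 4)/(8w + 13) − (1/4) = (8(2w + 4) − 2(8w + 13)) / (8(8w + 13)) = 6/(8(8w + 13)).
For w > 0 we have 8w + 13 > 8w, so |(2w + 4)/(8w + 13) − (1/4)| = 6/(8(8w + 13)) < 6/(8·8w) = (3/32)/w.
Thus |(2w + 4)/(8w + 13) − (1/4)| < ϵ whenever w > (3/32)/ϵ.
Take N = (3/32)/ϵ. If w > N then |(2w + 4)/(8w + 13) − (1/4)| < (3/32)/w < ϵ.

N = (3/32)/ϵ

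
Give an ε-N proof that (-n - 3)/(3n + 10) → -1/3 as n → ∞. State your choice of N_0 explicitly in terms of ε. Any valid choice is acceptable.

N_0 = (1/9)/ε

Let ε > 0 be given. For n ≥ 1, |(-n - 3)/(3n + 10) + 1/3| = |1|/(3(3n + 10)) = 1/(3(3n + 10)).
Since 3n + 10 ≥ 3n for n ≥ 1, this is ≤ 1/(3·3n) = (1/9)/n.
So |(-n - 3)/(3n + 10) + 1/3| < ε whenever n > (1/9)/ε.
Take N_0 = (1/9)/ε. If n > N_0 then |(-n - 3)/(3n + 10) + 1/3| ≤ (1/9)/n < ε.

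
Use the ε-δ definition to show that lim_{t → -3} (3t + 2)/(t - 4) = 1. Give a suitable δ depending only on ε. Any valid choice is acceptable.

δ = min(7/2, (7/4)ε)

Fix ε > 0. We want δ > 0 with 0 < |t + 3| < δ ⇒ |(3t + 2)/(t - 4) − 1| < ε.
Combining over a common denominator, (3t + 2)/(t - 4) − 1 = [(3t + 2)·(-7) − (-7)·(t - 4)] / [(-7)·(t - 4)] = -14(t + 3) / ((-7)(t - 4)).
So |(3t + 2)/(t - 4) − 1| = 14|t + 3| / (7·|t − 4|).
Require δ ≤ 7/2, so |t − 4| ≥ |-7| − |t + 3| > 7 − 7/2 = 7/2.
Hence |(3t + 2)/(t - 4) − 1| < 14|t + 3|/(7·(7/2)) = (4/7)|t + 3|, which is < ε once |t + 3| < (7/4)ε.
Take δ = min(7/2, (7/4)ε). Then 0 < |t + 3| < δ forces both bounds, so |(3t + 2)/(t - 4) − 1| < ε.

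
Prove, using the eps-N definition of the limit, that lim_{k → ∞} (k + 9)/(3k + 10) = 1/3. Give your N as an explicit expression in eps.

Suppose eps > 0. For k ≥ 1, |(k + 9)/(3k + 10) − (1/3)| = |17|/(3(3k + 10)) = 17/(3(3k + 10)).
Since 3k + 10 ≥ 3k for k ≥ 1, this is ≤ 17/(3·3k) = (17/9)/k.
So |(k + 9)/(3k + 10) − (1/3)| < eps whenever k > (17/9)/eps.
Take N = (17/9)/eps. If k > N then |(k + 9)/(3k + 10) − (1/3)| ≤ (17/9)/k < eps.

N = (17/9)/eps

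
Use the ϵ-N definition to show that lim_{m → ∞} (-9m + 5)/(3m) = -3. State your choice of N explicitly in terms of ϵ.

Fix ϵ > 0. For m ≥ 1, |(-9m + 5)/(3m) + 3| = |15|/(3(3m)) = 15/(3(3m)).
Since 3m ≥ 3m for m ≥ 1, this is ≤ 15/(3·3m) = (5/3)/m.
So |(-9m + 5)/(3m) + 3| < ϵ whenever m > (5/3)/ϵ.
Take N = (5/3)/ϵ. If m > N then |(-9m + 5)/(3m) + 3| ≤ (5/3)/m < ϵ.

N = (5/3)/ϵ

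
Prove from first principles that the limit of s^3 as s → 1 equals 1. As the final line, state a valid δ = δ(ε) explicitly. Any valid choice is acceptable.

Fix ε > 0. We seek δ > 0 with 0 < |s − 1| < δ ⇒ |s^3 − 1| < ε.
Factor: s^3 − 1 = (s − 1)(s^2 + s + 1), so |s^3 − 1| = |s − 1|·|s^2 + s + 1|.
Impose δ ≤ 1 so that |s| < 2; then |s^2 + s + 1| ≤ 7.
Hence |s^3 − 1| ≤ 7|s − 1|, which is < ε once |s − 1| < ε/7.
Take δ = min(1, ε/7). If 0 < |s − 1| < δ then both bounds hold and |s^3 − 1| ≤ 7|s − 1| < 7·(ε/7) = ε.

δ = min(1, ε/7)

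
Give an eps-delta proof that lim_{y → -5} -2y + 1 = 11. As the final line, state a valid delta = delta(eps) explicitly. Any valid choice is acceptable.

Fix eps > 0. We need delta > 0 so that 0 < |y + 5| < delta implies |(-2y + 1) − 11| < eps.
Since (-2y + 1) − 11 = -2(y + 5), we have |(-2y + 1) − 11| = 2|y + 5|.
Thus it suffices that |y + 5| < eps/2.
Take delta = eps/2. If 0 < |y + 5| < delta then |(-2y + 1) − 11| = 2|y + 5| < 2·(eps/2) = eps.

delta = eps/2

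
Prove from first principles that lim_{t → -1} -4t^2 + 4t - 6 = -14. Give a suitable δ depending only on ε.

δ = min(1, ε/16)

Fix ε > 0. We want δ > 0 such that 0 < |t + 1| < δ implies |(-4t^2 + 4t - 6) + 14| < ε.
(-4t^2 + 4t - 6) + 14 = -4t^2 + 4t + 8 = (t + 1)(-4t + 8).
So |(-4t^2 + 4t - 6) + 14| = |t + 1|·|-4t + 8|.
Require δ ≤ 1. Then |t + 1| < 1 gives |t| < 2, and by the triangle inequality |-4t + 8| ≤ 4·2 + 8 = 16.
Hence |(-4t^2 + 4t - 6) + 14| ≤ 16|t + 1| < ε provided |t + 1| < ε/16.
Choosing δ = min(1, ε/16) ensures both conditions, hence |(-4t^2 + 4t - 6) + 14| < ε.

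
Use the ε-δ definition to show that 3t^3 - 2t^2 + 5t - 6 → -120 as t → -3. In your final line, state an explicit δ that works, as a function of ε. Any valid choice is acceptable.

Fix ε > 0. We want δ > 0 such that 0 < |t + 3| < δ implies |(3t^3 - 2t^2 + 5t - 6) + 120| < ε.
(3t^3 - 2t^2 + 5t - 6) + 120 = 3t^3 - 2t^2 + 5t + 114 = (t + 3)(3t^2 - 11t + 38).
So |(3t^3 - 2t^2 + 5t - 6) + 120| = |t + 3|·|3t^2 - 11t + 38|.
Require δ ≤ 1. Then |t + 3| < 1 gives |t| < 4, and by the triangle inequality |3t^2 - 11t + 38| ≤ 3·4^2 + 11·4 + 38 = 130.
Hence |(3t^3 - 2t^2 + 5t - 6) + 120| ≤ 130|t + 3| < ε provided |t + 3| < ε/130.
Take δ = min(1, ε/130). Then 0 < |t + 3| < δ gives both |t + 3| < 1 and |t + 3| < ε/130, so |(3t^3 - 2t^2 + 5t - 6) + 120| < ε.

δ = min(1, ε/130)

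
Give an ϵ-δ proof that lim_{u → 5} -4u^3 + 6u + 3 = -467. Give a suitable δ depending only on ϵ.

Let ϵ > 0 be given. We want δ > 0 such that 0 < |u − 5| < δ implies |(-4u^3 + 6u + 3) + 467| < ϵ.
(-4u^3 + 6u + 3) + 467 = -4u^3 + 6u + 470 = (u − 5)(-4u^2 - 20u - 94).
So |(-4u^3 + 6u + 3) + 467| = |u − 5|·|-4u^2 - 20u - 94|.
Require δ ≤ 2. Then |u − 5| < 2 gives |u| < 7, and by the triangle inequality |-4u^2 - 20u - 94| ≤ 4·7^2 + 20·7 + 94 = 430.
Hence |(-4u^3 + 6u + 3) + 467| ≤ 430|u − 5| < ϵ provided |u − 5| < ϵ/430.
Take δ = min(2, ϵ/430). Then 0 < |u − 5| < δ gives both |u − 5| < 2 and |u − 5| < ϵ/430, so |(-4u^3 + 6u + 3) + 467| < ϵ.

δ = min(2, ϵ/430)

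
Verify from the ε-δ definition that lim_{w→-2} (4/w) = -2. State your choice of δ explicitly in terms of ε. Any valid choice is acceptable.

δ = min(1, (1/2)ε)

Let ε > 0. We seek δ > 0 such that 0 < |w + 2| < δ implies |4/w + 2| < ε.
|4/w + 2| = 4·|-2 − w|/(2·|w|) = 4|w + 2|/(2|w|).
Restrict δ ≤ 1. Then |w + 2| < 1 gives |w| > 1, so 2|w| > 2.
Then |4/w + 2| < 4|w + 2|/2, which is < ε when |w + 2| < (1/2)ε.
Take δ = min(1, (1/2)ε). Then 0 < |w + 2| < δ gives both |w + 2| < 1 and |w + 2| < (1/2)ε, so |4/w + 2| < ε.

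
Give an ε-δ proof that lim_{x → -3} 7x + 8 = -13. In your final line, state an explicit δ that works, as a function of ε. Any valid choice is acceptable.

Let ε > 0 be given. We need δ > 0 so that 0 < |x + 3| < δ implies |(7x + 8) + 13| < ε.
|(7x + 8) + 13| = |7x + 21| = 7|x + 3|.
Thus it suffices that |x + 3| < ε/7.
Take δ = ε/7. If 0 < |x + 3| < δ then |(7x + 8) + 13| = 7|x + 3| < 7·(ε/7) = ε.

δ = ε/7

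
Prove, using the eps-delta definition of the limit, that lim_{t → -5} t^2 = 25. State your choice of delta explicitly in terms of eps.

Let eps > 0 be given. We seek delta > 0 with 0 < |t + 5| < delta ⇒ |t^2 − 25| < eps.
Factor: t^2 − 25 = (t + 5)(t - 5), so |t^2 − 25| = |t + 5|·|t - 5|.
Impose delta ≤ 1 so that |t| < 6; then |t - 5| ≤ 11.
Hence |t^2 − 25| ≤ 11|t + 5|, which is < eps once |t + 5| < eps/11.
Take delta = min(1, eps/11). If 0 < |t + 5| < delta then both bounds hold and |t^2 − 25| ≤ 11|t + 5| < 11·(eps/11) = eps.

delta = min(1, eps/11)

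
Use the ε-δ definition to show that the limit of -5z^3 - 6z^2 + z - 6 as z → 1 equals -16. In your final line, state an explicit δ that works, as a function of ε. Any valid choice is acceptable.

Suppose ε > 0. We want δ > 0 such that 0 < |z − 1| < δ implies |(-5z^3 - 6z^2 + z - 6) + 16| < ε.
(-5z^3 - 6z^2 + z - 6) + 16 = -5z^3 - 6z^2 + z + 10 = (z − 1)(-5z^2 - 11z - 10).
So |(-5z^3 - 6z^2 + z - 6) + 16| = |z − 1|·|-5z^2 - 11z - 10|.
Assume first that |z − 1| < 1, so |z| < 2. Then |-5z^2 - 11z - 10| ≤ 5·2^2 + 11·2 + 10 = 52.
Hence |(-5z^3 - 6z^2 + z - 6) + 16| ≤ 52|z − 1| < ε provided |z − 1| < ε/52.
Take δ = min(1, ε/52). Then 0 < |z − 1| < δ gives both |z − 1| < 1 and |z − 1| < ε/52, so |(-5z^3 - 6z^2 + z - 6) + 16| < ε.

δ = min(1, ε/52)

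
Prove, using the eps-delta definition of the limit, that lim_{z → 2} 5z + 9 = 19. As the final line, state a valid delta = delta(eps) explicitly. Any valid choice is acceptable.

delta = eps/5

Fix eps > 0. We need delta > 0 so that 0 < |z − 2| < delta implies |(5z + 9) − 19| < eps.
Since (5z + 9) − 19 = 5(z − 2), we have |(5z + 9) − 19| = 5|z − 2|.
Thus it suffices that |z − 2| < eps/5.
Choosing delta = eps/5 gives |(5z + 9) − 19| = 5|z − 2| < eps whenever |z − 2| < delta.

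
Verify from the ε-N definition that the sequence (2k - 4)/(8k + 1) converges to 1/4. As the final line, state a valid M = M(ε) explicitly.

Let ε > 0 be given. For k ≥ 1, |(2k - 4)/(8k + 1) − (1/4)| = |-34|/(8(8k + 1)) = 34/(8(8k + 1)).
Since 8k + 1 ≥ 8k for k ≥ 1, this is ≤ 34/(8·8k) = (17/32)/k.
So |(2k - 4)/(8k + 1) − (1/4)| < ε whenever k > (17/32)/ε.
Take M = (17/32)/ε. If k > M then |(2k - 4)/(8k + 1) − (1/4)| ≤ (17/32)/k < ε.

M = (17/32)/ε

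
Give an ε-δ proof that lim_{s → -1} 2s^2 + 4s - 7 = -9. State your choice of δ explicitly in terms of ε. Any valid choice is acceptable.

δ = min(1, ε/6)

Let ε > 0. We want δ > 0 such that 0 < |s + 1| < δ implies |(2s^2 + 4s - 7) + 9| < ε.
(2s^2 + 4s - 7) + 9 = 2s^2 + 4s + 2 = (s + 1)(2s + 2).
So |(2s^2 + 4s - 7) + 9| = |s + 1|·|2s + 2|.
Require δ ≤ 1. Then |s + 1| < 1 gives |s| < 2, and by the triangle inequality |2s + 2| ≤ 2·2 + 2 = 6.
Hence |(2s^2 + 4s - 7) + 9| ≤ 6|s + 1| < ε provided |s + 1| < ε/6.
Take δ = min(1, ε/6). Then 0 < |s + 1| < δ gives both |s + 1| < 1 and |s + 1| < ε/6, so |(2s^2 + 4s - 7) + 9| < ε.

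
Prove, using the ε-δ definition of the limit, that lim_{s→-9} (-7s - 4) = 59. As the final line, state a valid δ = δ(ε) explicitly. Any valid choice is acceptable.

δ = ε/7

Let ε > 0. We need δ > 0 so that 0 < |s + 9| < δ implies |(-7s - 4) − 59| < ε.
|(-7s - 4) − 59| = |-7s - 63| = 7|s + 9|.
Thus it suffices that |s + 9| < ε/7.
Choosing δ = ε/7 gives |(-7s - 4) − 59| = 7|s + 9| < ε whenever |s + 9| < δ.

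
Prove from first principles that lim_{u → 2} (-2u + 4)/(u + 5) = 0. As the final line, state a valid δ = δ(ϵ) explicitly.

δ = min(7/2, (7/4)ϵ)

Let ϵ > 0 be given. We want δ > 0 with 0 < |u − 2| < δ ⇒ |(-2u + 4)/(u + 5) − 0| < ϵ.
Combining over a common denominator, (-2u + 4)/(u + 5) − 0 = [(-2u + 4)·7 − 0·(u + 5)] / [7·(u + 5)] = -14(u − 2) / (7(u + 5)).
So |(-2u + 4)/(u + 5) − 0| = 14|u − 2| / (7·|u + 5|).
Require δ ≤ 7/2, so |u + 5| ≥ |7| − |u − 2| > 7 − 7/2 = 7/2.
Hence |(-2u + 4)/(u + 5) − 0| < 14|u − 2|/(7·(7/2)) = (4/7)|u − 2|, which is < ϵ once |u − 2| < (7/4)ϵ.
Take δ = min(7/2, (7/4)ϵ). Then 0 < |u − 2| < δ forces both bounds, so |(-2u + 4)/(u + 5) − 0| < ϵ.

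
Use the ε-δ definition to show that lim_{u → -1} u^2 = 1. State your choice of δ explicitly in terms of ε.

δ = min(1, ε/3)

Suppose ε > 0. We seek δ > 0 with 0 < |u + 1| < δ ⇒ |u^2 − 1| < ε.
Factor: u^2 − 1 = (u + 1)(u - 1), so |u^2 − 1| = |u + 1|·|u - 1|.
Impose δ ≤ 1 so that |u| < 2; then |u - 1| ≤ 3.
Hence |u^2 − 1| ≤ 3|u + 1|, which is < ε once |u + 1| < ε/3.
Take δ = min(1, ε/3). If 0 < |u + 1| < δ then both bounds hold and |u^2 − 1| ≤ 3|u + 1| < 3·(ε/3) = ε.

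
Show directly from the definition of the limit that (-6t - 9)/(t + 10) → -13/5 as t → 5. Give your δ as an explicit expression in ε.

δ = min(15/2, (75/34)ε)

Fix ε > 0. We want δ > 0 with 0 < |t − 5| < δ ⇒ |(-6t - 9)/(t + 10) + 13/5| < ε.
Combining over a common denominator, (-6t - 9)/(t + 10) + 13/5 = [(-6t - 9)·15 − (-39)·(t + 10)] / [15·(t + 10)] = -51(t − 5) / (15(t + 10)).
So |(-6t - 9)/(t + 10) + 13/5| = 51|t − 5| / (15·|t + 10|).
Require δ ≤ 15/2, so |t + 10| ≥ |15| − |t − 5| > 15 − 15/2 = 15/2.
Hence |(-6t - 9)/(t + 10) + 13/5| < 51|t − 5|/(15·(15/2)) = (34/75)|t − 5|, which is < ε once |t − 5| < (75/34)ε.
Take δ = min(15/2, (75/34)ε). Then 0 < |t − 5| < δ forces both bounds, so |(-6t - 9)/(t + 10) + 13/5| < ε.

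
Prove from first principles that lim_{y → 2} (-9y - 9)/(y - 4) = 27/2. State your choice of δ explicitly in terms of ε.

Fix ε > 0. We want δ > 0 with 0 < |y − 2| < δ ⇒ |(-9y - 9)/(y - 4) − (27/2)| < ε.
Combining over a common denominator, (-9y - 9)/(y - 4) − (27/2) = [(-9y - 9)·(-2) − (-27)·(y - 4)] / [(-2)·(y - 4)] = 45(y − 2) / ((-2)(y - 4)).
So |(-9y - 9)/(y - 4) − (27/2)| = 45|y − 2| / (2·|y − 4|).
Restrict δ ≤ 1. Then |y − 2| < 1 gives |y − 4| = |(y − 2) + (-2)| ≥ 2 − 1 = 1.
Hence |(-9y - 9)/(y - 4) − (27/2)| < 45|y − 2|/(2·1) = (45/2)|y − 2|, which is < ε once |y − 2| < (2/45)ε.
Take δ = min(1, (2/45)ε). Then 0 < |y − 2| < δ forces both bounds, so |(-9y - 9)/(y - 4) − (27/2)| < ε.

δ = min(1, (2/45)ε)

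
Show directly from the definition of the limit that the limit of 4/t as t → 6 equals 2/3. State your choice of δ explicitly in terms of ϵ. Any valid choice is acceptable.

Fix ϵ > 0. We seek δ > 0 such that 0 < |t − 6| < δ implies |4/t − (2/3)| < ϵ.
|4/t − (2/3)| = 4·|6 − t|/(6·|t|) = 4|t − 6|/(6|t|).
Require δ ≤ 3 so that |t| > 6 − 3 = 3, hence 6|t| > 18.
Then |4/t − (2/3)| < 4|t − 6|/18, which is < ϵ when |t − 6| < (9/2)ϵ.
Take δ = min(3, (9/2)ϵ). Then 0 < |t − 6| < δ gives both |t − 6| < 3 and |t − 6| < (9/2)ϵ, so |4/t − (2/3)| < ϵ.

δ = min(3, (9/2)ϵ)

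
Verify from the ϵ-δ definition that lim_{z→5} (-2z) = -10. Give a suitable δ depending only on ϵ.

Fix ϵ > 0. We need δ > 0 so that 0 < |z − 5| < δ implies |(-2z) + 10| < ϵ.
Since (-2z) + 10 = -2(z − 5), we have |(-2z) + 10| = 2|z − 5|.
Thus it suffices that |z − 5| < ϵ/2.
Choosing δ = ϵ/2 gives |(-2z) + 10| = 2|z − 5| < ϵ whenever |z − 5| < δ.

δ = ϵ/2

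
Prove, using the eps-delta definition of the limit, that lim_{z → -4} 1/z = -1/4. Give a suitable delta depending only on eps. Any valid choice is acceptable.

Suppose eps > 0. We seek delta > 0 such that 0 < |z + 4| < delta implies |1/z + 1/4| < eps.
|1/z + 1/4| = |-4 − z|/(4·|z|) = |z + 4|/(4|z|).
Require delta ≤ 2 so that |z| > 4 − 2 = 2, hence 4|z| > 8.
Then |1/z + 1/4| < |z + 4|/8, which is < eps when |z + 4| < 8eps.
Take delta = min(2, 8eps). Then 0 < |z + 4| < delta gives both |z + 4| < 2 and |z + 4| < 8eps, so |1/z + 1/4| < eps.

delta = min(2, 8eps)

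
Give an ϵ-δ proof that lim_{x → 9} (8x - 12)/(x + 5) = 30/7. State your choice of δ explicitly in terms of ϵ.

Let ϵ > 0. We want δ > 0 with 0 < |x − 9| < δ ⇒ |(8x - 12)/(x + 5) − (30/7)| < ϵ.
Combining over a common denominator, (8x - 12)/(x + 5) − (30/7) = [(8x - 12)·14 − 60·(x + 5)] / [14·(x + 5)] = 52(x − 9) / (14(x + 5)).
So |(8x - 12)/(x + 5) − (30/7)| = 52|x − 9| / (14·|x + 5|).
Require δ ≤ 7, so |x + 5| ≥ |14| − |x − 9| > 14 − 7 = 7.
Hence |(8x - 12)/(x + 5) − (30/7)| < 52|x − 9|/(14·7) = (26/49)|x − 9|, which is < ϵ once |x − 9| < (49/26)ϵ.
Take δ = min(7, (49/26)ϵ). Then 0 < |x − 9| < δ forces both bounds, so |(8x - 12)/(x + 5) − (30/7)| < ϵ.

δ = min(7, (49/26)ϵ)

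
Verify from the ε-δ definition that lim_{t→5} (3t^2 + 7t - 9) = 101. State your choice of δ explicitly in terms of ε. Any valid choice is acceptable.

δ = min(2, ε/43)

Suppose ε > 0. We want δ > 0 such that 0 < |t − 5| < δ implies |(3t^2 + 7t - 9) − 101| < ε.
(3t^2 + 7t - 9) − 101 = 3t^2 + 7t - 110 = (t − 5)(3t + 22).
So |(3t^2 + 7t - 9) − 101| = |t − 5|·|3t + 22|.
Require δ ≤ 2. Then |t − 5| < 2 gives |t| < 7, and by the triangle inequality |3t + 22| ≤ 3·7 + 22 = 43.
Hence |(3t^2 + 7t - 9) − 101| ≤ 43|t − 5| < ε provided |t − 5| < ε/43.
Take δ = min(2, ε/43). Then 0 < |t − 5| < δ gives both |t − 5| < 2 and |t − 5| < ε/43, so |(3t^2 + 7t - 9) − 101| < ε.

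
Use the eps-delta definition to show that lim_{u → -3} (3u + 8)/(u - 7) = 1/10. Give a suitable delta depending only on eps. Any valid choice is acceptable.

Suppose eps > 0. We want delta > 0 with 0 < |u + 3| < delta ⇒ |(3u + 8)/(u - 7) − (1/10)| < eps.
Combining over a common denominator, (3u + 8)/(u - 7) − (1/10) = [(3u + 8)·(-10) − (-1)·(u - 7)] / [(-10)·(u - 7)] = -29(u + 3) / ((-10)(u - 7)).
So |(3u + 8)/(u - 7) − (1/10)| = 29|u + 3| / (10·|u − 7|).
Restrict delta ≤ 5. Then |u + 3| < 5 gives |u − 7| = |(u + 3) + (-10)| ≥ 10 − 5 = 5.
Hence |(3u + 8)/(u - 7) − (1/10)| < 29|u + 3|/(10·5) = (29/50)|u + 3|, which is < eps once |u + 3| < (50/29)eps.
Take delta = min(5, (50/29)eps). Then 0 < |u + 3| < delta forces both bounds, so |(3u + 8)/(u - 7) − (1/10)| < eps.

delta = min(5, (50/29)eps)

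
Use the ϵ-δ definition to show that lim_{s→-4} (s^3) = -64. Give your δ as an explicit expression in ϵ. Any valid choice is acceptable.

δ = min(1, ϵ/61)

Let ϵ > 0 be given. We seek δ > 0 with 0 < |s + 4| < δ ⇒ |s^3 + 64| < ϵ.
Factor: s^3 + 64 = (s + 4)(s^2 - 4s + 16), so |s^3 + 64| = |s + 4|·|s^2 - 4s + 16|.
Impose δ ≤ 1 so that |s| < 5; then |s^2 - 4s + 16| ≤ 61.
Hence |s^3 + 64| ≤ 61|s + 4|, which is < ϵ once |s + 4| < ϵ/61.
Take δ = min(1, ϵ/61). If 0 < |s + 4| < δ then both bounds hold and |s^3 + 64| ≤ 61|s + 4| < 61·(ϵ/61) = ϵ.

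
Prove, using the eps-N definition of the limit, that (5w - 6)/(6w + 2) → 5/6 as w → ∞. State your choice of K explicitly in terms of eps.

Let eps > 0. We seek K > 0 such that w > K implies |(5w - 6)/(6w + 2) − (5/6)| < eps.
(5w - 6)/(6w + 2) − (5/6) = (6(5w - 6) − 5(6w + 2)) / (6(6w + 2)) = -46/(6(6w + 2)).
For w > 0 we have 6w + 2 > 6w, so |(5w - 6)/(6w + 2) − (5/6)| = 46/(6(6w + 2)) < 46/(6·6w) = (23/18)/w.
Thus |(5w - 6)/(6w + 2) − (5/6)| < eps whenever w > (23/18)/eps.
Take K = (23/18)/eps. If w > K then |(5w - 6)/(6w + 2) − (5/6)| < (23/18)/w < eps.

K = (23/18)/eps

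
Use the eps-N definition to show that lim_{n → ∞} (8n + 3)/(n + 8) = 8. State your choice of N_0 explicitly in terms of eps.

Let eps > 0 be given. For n ≥ 1, |(8n + 3)/(n + 8) − 8| = |-61|/((n + 8)) = 61/((n + 8)).
Since n + 8 ≥ n for n ≥ 1, this is ≤ 61/(n) = 61/n.
So |(8n + 3)/(n + 8) − 8| < eps whenever n > 61/eps.
Take N_0 = 61/eps. If n > N_0 then |(8n + 3)/(n + 8) − 8| ≤ 61/n < eps.

N_0 = 61/eps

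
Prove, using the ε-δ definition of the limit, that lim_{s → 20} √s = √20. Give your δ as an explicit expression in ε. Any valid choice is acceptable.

Let ε > 0. We want δ > 0 such that 0 < |s − 20| < δ implies |√s − √20| < ε.
Multiplying by the conjugate, |√s − √20| = |s − 20|/(√s + √20).
Restrict δ ≤ 20 so that |s − 20| < 20 forces s > 0, and then √s + √20 > √20.
Hence |√s − √20| < |s − 20|/√20, which is < ε once |s − 20| < √20·ε.
Take δ = min(20, √20·ε). If 0 < |s − 20| < δ then s > 0 and |√s − √20| < |s − 20|/√20 < ε.

δ = min(20, √20·ε)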